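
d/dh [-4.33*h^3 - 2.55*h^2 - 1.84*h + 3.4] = -12.99*h^2 - 5.1*h - 1.84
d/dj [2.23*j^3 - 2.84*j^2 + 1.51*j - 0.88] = 6.69*j^2 - 5.68*j + 1.51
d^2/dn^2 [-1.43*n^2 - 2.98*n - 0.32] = -2.86000000000000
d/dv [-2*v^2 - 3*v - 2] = -4*v - 3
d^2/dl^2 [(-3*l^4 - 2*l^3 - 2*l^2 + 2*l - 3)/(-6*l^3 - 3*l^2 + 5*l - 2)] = 2*(153*l^6 - 279*l^5 + 855*l^4 + 14*l^3 - 69*l^2 - 183*l + 45)/(216*l^9 + 324*l^8 - 378*l^7 - 297*l^6 + 531*l^5 - 81*l^4 - 233*l^3 + 186*l^2 - 60*l + 8)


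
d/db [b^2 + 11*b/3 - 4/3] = 2*b + 11/3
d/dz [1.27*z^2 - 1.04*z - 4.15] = 2.54*z - 1.04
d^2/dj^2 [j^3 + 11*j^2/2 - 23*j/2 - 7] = 6*j + 11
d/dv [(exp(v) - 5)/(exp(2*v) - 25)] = -exp(v)/(exp(2*v) + 10*exp(v) + 25)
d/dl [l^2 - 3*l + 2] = 2*l - 3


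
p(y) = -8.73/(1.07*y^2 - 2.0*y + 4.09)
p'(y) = -8.73*(2.0 - 2.14*y)/(1.07*y^2 - 2.0*y + 4.09)^2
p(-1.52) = -0.91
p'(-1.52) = -0.50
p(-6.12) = -0.15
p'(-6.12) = -0.04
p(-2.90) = -0.46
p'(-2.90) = -0.20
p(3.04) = -1.11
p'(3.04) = 0.63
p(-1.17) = -1.11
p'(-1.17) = -0.63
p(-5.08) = -0.21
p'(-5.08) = -0.06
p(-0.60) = -1.54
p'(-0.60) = -0.89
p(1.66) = -2.35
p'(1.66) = 0.98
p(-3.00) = -0.44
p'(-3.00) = -0.19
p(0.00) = -2.13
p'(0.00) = -1.04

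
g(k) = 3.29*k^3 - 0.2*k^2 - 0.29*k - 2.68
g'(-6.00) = 357.43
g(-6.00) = -718.78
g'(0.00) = -0.29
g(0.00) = -2.68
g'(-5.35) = 284.35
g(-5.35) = -510.65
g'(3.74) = 136.27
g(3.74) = 165.55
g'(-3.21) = 102.70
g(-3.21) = -112.63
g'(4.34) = 183.88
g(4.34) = 261.24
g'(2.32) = 51.91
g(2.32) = 36.65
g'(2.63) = 66.93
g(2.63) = 55.02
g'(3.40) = 112.45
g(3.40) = 123.33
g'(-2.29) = 52.39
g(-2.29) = -42.57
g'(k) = 9.87*k^2 - 0.4*k - 0.29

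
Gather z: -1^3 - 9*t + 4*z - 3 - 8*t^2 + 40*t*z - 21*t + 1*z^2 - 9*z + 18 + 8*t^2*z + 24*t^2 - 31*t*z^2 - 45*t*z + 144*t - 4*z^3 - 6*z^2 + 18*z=16*t^2 + 114*t - 4*z^3 + z^2*(-31*t - 5) + z*(8*t^2 - 5*t + 13) + 14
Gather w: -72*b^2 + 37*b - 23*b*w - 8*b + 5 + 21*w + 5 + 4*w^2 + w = -72*b^2 + 29*b + 4*w^2 + w*(22 - 23*b) + 10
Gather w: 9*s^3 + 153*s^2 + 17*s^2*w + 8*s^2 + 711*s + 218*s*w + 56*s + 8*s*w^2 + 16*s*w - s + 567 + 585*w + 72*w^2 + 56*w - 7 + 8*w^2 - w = 9*s^3 + 161*s^2 + 766*s + w^2*(8*s + 80) + w*(17*s^2 + 234*s + 640) + 560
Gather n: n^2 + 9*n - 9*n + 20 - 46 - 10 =n^2 - 36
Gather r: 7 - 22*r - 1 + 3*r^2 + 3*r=3*r^2 - 19*r + 6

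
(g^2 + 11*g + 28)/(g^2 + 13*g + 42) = (g + 4)/(g + 6)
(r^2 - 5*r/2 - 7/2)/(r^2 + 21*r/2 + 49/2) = (2*r^2 - 5*r - 7)/(2*r^2 + 21*r + 49)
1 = 1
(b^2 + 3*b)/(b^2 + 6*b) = (b + 3)/(b + 6)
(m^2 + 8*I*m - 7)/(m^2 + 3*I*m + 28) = (m + I)/(m - 4*I)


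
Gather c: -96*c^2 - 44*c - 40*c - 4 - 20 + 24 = -96*c^2 - 84*c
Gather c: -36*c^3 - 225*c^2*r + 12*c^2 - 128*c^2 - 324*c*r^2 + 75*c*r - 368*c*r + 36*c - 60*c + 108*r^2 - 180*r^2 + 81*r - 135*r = -36*c^3 + c^2*(-225*r - 116) + c*(-324*r^2 - 293*r - 24) - 72*r^2 - 54*r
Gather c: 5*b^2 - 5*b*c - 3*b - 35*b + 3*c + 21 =5*b^2 - 38*b + c*(3 - 5*b) + 21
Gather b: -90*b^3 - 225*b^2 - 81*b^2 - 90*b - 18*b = -90*b^3 - 306*b^2 - 108*b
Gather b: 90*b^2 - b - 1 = 90*b^2 - b - 1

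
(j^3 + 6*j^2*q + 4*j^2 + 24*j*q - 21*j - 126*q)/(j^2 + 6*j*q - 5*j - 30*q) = (j^2 + 4*j - 21)/(j - 5)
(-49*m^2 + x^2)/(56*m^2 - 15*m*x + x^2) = (7*m + x)/(-8*m + x)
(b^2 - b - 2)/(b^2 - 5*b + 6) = (b + 1)/(b - 3)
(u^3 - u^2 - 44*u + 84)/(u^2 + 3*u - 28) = (u^2 - 8*u + 12)/(u - 4)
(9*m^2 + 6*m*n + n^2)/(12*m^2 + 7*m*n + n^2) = (3*m + n)/(4*m + n)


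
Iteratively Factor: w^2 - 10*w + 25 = (w - 5)*(w - 5)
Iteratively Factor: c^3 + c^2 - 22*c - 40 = (c - 5)*(c^2 + 6*c + 8) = (c - 5)*(c + 2)*(c + 4)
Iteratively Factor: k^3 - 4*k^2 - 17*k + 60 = (k - 5)*(k^2 + k - 12) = (k - 5)*(k + 4)*(k - 3)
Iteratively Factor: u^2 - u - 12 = (u + 3)*(u - 4)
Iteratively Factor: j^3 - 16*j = (j - 4)*(j^2 + 4*j) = (j - 4)*(j + 4)*(j)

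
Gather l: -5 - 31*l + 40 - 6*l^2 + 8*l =-6*l^2 - 23*l + 35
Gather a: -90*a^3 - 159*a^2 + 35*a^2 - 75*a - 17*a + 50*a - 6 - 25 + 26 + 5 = -90*a^3 - 124*a^2 - 42*a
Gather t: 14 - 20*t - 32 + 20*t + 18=0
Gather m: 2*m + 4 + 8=2*m + 12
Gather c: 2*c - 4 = 2*c - 4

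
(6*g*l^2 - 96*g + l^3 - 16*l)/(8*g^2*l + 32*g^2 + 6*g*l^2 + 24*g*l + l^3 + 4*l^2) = (6*g*l - 24*g + l^2 - 4*l)/(8*g^2 + 6*g*l + l^2)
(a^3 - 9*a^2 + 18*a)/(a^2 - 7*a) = (a^2 - 9*a + 18)/(a - 7)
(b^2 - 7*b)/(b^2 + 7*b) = (b - 7)/(b + 7)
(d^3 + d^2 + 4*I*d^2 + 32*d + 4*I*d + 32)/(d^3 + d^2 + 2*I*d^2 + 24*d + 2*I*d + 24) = (d + 8*I)/(d + 6*I)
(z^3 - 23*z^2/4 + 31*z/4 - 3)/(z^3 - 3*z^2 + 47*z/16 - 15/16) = 4*(z - 4)/(4*z - 5)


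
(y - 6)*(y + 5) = y^2 - y - 30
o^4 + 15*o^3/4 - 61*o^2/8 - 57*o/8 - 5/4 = (o - 2)*(o + 1/4)*(o + 1/2)*(o + 5)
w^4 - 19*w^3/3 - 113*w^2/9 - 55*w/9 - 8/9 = (w - 8)*(w + 1/3)^2*(w + 1)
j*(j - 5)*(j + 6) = j^3 + j^2 - 30*j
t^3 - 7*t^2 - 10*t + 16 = (t - 8)*(t - 1)*(t + 2)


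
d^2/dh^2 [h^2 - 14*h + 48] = 2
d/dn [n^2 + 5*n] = 2*n + 5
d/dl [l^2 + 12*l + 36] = 2*l + 12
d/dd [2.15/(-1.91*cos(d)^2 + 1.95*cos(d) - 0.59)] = (4.1925 - 8.213*cos(d))*sin(d)/(1.91*cos(d)^2 - 1.95*cos(d) + 0.59)^2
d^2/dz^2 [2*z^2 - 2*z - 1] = 4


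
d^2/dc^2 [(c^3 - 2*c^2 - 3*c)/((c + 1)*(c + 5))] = 80/(c^3 + 15*c^2 + 75*c + 125)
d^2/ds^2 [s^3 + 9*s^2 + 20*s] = 6*s + 18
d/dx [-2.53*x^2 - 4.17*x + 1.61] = -5.06*x - 4.17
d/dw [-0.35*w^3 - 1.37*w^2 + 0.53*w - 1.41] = -1.05*w^2 - 2.74*w + 0.53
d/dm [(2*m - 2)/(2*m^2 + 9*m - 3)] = 4*(-m^2 + 2*m + 3)/(4*m^4 + 36*m^3 + 69*m^2 - 54*m + 9)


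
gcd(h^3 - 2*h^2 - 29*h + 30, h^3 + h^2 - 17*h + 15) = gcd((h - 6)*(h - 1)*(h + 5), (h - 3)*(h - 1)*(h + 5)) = h^2 + 4*h - 5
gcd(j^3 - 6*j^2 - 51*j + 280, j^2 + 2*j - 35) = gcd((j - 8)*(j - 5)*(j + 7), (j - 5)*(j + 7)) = j^2 + 2*j - 35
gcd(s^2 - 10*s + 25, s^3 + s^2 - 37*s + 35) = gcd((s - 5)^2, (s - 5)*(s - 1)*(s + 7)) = s - 5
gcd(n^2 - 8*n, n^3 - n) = n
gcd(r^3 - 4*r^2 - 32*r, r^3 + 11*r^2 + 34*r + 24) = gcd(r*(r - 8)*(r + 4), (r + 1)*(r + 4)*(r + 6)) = r + 4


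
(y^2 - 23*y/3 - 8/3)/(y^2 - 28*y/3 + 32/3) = (3*y + 1)/(3*y - 4)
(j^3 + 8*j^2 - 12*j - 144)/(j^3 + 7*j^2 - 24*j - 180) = (j - 4)/(j - 5)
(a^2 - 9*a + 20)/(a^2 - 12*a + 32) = (a - 5)/(a - 8)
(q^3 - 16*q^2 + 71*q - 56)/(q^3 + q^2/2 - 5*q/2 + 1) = 2*(q^2 - 15*q + 56)/(2*q^2 + 3*q - 2)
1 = 1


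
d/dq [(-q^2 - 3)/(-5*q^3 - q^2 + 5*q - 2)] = (-5*q^4 - 50*q^2 - 2*q + 15)/(25*q^6 + 10*q^5 - 49*q^4 + 10*q^3 + 29*q^2 - 20*q + 4)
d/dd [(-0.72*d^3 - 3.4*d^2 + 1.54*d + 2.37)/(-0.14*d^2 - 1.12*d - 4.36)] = (0.1008*d^4 + 1.6128*d^3 + 13.4412*d^2 + 30.3116*d - 4.06)/(0.0196*d^4 + 0.3136*d^3 + 2.4752*d^2 + 9.7664*d + 19.0096)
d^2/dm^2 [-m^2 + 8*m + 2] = -2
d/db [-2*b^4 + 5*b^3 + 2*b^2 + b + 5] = -8*b^3 + 15*b^2 + 4*b + 1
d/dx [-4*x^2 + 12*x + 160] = 12 - 8*x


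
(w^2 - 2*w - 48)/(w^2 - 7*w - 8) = (w + 6)/(w + 1)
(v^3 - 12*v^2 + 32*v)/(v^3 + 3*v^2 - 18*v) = (v^2 - 12*v + 32)/(v^2 + 3*v - 18)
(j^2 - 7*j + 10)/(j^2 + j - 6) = (j - 5)/(j + 3)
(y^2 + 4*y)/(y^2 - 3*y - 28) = y/(y - 7)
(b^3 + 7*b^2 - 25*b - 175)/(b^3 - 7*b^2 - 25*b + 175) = (b + 7)/(b - 7)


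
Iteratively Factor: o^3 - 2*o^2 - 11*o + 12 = (o - 1)*(o^2 - o - 12) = (o - 1)*(o + 3)*(o - 4)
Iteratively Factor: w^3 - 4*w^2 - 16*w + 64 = (w - 4)*(w^2 - 16) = (w - 4)*(w + 4)*(w - 4)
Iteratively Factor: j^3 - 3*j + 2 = (j - 1)*(j^2 + j - 2) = (j - 1)*(j + 2)*(j - 1)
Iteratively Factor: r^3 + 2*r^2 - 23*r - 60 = (r + 3)*(r^2 - r - 20) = (r - 5)*(r + 3)*(r + 4)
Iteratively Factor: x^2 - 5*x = (x)*(x - 5)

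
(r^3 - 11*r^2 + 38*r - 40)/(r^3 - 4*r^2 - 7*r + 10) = (r^2 - 6*r + 8)/(r^2 + r - 2)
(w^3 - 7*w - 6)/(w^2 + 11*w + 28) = (w^3 - 7*w - 6)/(w^2 + 11*w + 28)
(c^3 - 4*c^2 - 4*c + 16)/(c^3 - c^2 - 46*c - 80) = (c^2 - 6*c + 8)/(c^2 - 3*c - 40)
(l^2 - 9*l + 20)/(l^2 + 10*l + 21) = (l^2 - 9*l + 20)/(l^2 + 10*l + 21)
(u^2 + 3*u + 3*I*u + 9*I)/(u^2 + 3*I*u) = (u + 3)/u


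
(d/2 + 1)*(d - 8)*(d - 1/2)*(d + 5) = d^4/2 - 3*d^3/4 - 91*d^2/4 - 57*d/2 + 20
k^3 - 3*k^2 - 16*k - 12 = (k - 6)*(k + 1)*(k + 2)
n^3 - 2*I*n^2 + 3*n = n*(n - 3*I)*(n + I)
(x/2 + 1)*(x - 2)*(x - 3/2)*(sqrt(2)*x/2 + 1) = sqrt(2)*x^4/4 - 3*sqrt(2)*x^3/8 + x^3/2 - sqrt(2)*x^2 - 3*x^2/4 - 2*x + 3*sqrt(2)*x/2 + 3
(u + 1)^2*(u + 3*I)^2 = u^4 + 2*u^3 + 6*I*u^3 - 8*u^2 + 12*I*u^2 - 18*u + 6*I*u - 9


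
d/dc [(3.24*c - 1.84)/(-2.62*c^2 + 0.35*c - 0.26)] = (8.4888*c^2 - 9.6416*c - 0.1984)/(6.8644*c^4 - 1.834*c^3 + 1.4849*c^2 - 0.182*c + 0.0676)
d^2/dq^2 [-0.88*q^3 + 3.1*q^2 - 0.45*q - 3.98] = 6.2 - 5.28*q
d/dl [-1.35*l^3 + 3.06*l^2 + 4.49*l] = -4.05*l^2 + 6.12*l + 4.49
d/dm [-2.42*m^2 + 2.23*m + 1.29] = 2.23 - 4.84*m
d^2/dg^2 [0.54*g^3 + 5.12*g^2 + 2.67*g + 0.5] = 3.24*g + 10.24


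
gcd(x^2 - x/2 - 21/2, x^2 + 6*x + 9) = x + 3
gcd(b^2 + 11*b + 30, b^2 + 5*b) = b + 5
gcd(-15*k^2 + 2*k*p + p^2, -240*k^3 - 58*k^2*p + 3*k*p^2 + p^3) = 5*k + p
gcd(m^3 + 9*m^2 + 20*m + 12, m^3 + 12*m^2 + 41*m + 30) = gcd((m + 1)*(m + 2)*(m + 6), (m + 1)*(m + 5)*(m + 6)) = m^2 + 7*m + 6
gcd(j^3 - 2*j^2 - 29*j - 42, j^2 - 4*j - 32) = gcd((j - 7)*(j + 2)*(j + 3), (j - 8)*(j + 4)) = 1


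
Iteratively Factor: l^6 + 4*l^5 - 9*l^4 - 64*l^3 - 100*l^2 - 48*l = (l - 4)*(l^5 + 8*l^4 + 23*l^3 + 28*l^2 + 12*l) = (l - 4)*(l + 3)*(l^4 + 5*l^3 + 8*l^2 + 4*l) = (l - 4)*(l + 1)*(l + 3)*(l^3 + 4*l^2 + 4*l) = l*(l - 4)*(l + 1)*(l + 3)*(l^2 + 4*l + 4) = l*(l - 4)*(l + 1)*(l + 2)*(l + 3)*(l + 2)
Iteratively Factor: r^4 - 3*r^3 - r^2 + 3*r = (r + 1)*(r^3 - 4*r^2 + 3*r) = (r - 1)*(r + 1)*(r^2 - 3*r) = (r - 3)*(r - 1)*(r + 1)*(r)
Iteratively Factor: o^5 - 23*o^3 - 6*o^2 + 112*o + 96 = (o + 1)*(o^4 - o^3 - 22*o^2 + 16*o + 96) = (o + 1)*(o + 4)*(o^3 - 5*o^2 - 2*o + 24) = (o - 4)*(o + 1)*(o + 4)*(o^2 - o - 6) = (o - 4)*(o + 1)*(o + 2)*(o + 4)*(o - 3)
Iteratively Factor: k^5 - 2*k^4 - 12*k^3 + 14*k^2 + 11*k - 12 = (k + 1)*(k^4 - 3*k^3 - 9*k^2 + 23*k - 12) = (k - 1)*(k + 1)*(k^3 - 2*k^2 - 11*k + 12) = (k - 4)*(k - 1)*(k + 1)*(k^2 + 2*k - 3) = (k - 4)*(k - 1)^2*(k + 1)*(k + 3)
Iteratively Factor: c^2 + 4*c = (c)*(c + 4)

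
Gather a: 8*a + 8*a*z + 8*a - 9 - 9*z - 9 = a*(8*z + 16) - 9*z - 18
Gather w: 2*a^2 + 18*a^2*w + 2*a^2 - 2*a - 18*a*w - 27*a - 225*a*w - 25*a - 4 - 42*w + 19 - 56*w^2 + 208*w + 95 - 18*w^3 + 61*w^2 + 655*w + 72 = 4*a^2 - 54*a - 18*w^3 + 5*w^2 + w*(18*a^2 - 243*a + 821) + 182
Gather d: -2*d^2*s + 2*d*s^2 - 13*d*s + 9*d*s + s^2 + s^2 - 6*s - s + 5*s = -2*d^2*s + d*(2*s^2 - 4*s) + 2*s^2 - 2*s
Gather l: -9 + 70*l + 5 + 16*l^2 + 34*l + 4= 16*l^2 + 104*l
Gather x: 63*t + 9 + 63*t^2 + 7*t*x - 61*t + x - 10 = 63*t^2 + 2*t + x*(7*t + 1) - 1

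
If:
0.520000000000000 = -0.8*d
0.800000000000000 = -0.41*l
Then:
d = -0.65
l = -1.95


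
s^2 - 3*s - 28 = (s - 7)*(s + 4)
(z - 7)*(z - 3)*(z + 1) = z^3 - 9*z^2 + 11*z + 21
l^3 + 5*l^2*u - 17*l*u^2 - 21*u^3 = (l - 3*u)*(l + u)*(l + 7*u)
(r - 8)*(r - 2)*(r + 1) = r^3 - 9*r^2 + 6*r + 16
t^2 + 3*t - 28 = (t - 4)*(t + 7)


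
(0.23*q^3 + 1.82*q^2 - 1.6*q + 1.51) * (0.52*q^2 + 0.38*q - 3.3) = 0.1196*q^5 + 1.0338*q^4 - 0.8994*q^3 - 5.8288*q^2 + 5.8538*q - 4.983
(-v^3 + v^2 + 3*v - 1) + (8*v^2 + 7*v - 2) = -v^3 + 9*v^2 + 10*v - 3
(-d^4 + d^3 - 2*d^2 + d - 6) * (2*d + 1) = -2*d^5 + d^4 - 3*d^3 - 11*d - 6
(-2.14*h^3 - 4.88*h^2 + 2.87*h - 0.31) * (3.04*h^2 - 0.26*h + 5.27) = -6.5056*h^5 - 14.2788*h^4 - 1.2842*h^3 - 27.4062*h^2 + 15.2055*h - 1.6337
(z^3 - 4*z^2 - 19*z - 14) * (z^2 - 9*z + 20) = z^5 - 13*z^4 + 37*z^3 + 77*z^2 - 254*z - 280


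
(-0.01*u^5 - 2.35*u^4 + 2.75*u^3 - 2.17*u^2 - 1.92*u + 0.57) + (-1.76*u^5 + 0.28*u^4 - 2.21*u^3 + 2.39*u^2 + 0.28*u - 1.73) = -1.77*u^5 - 2.07*u^4 + 0.54*u^3 + 0.22*u^2 - 1.64*u - 1.16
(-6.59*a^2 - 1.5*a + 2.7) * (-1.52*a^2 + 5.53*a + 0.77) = 10.0168*a^4 - 34.1627*a^3 - 17.4733*a^2 + 13.776*a + 2.079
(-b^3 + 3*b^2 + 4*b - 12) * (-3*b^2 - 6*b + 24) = 3*b^5 - 3*b^4 - 54*b^3 + 84*b^2 + 168*b - 288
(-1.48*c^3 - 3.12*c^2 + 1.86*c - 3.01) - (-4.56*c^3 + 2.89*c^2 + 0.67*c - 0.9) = 3.08*c^3 - 6.01*c^2 + 1.19*c - 2.11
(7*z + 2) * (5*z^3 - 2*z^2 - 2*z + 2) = 35*z^4 - 4*z^3 - 18*z^2 + 10*z + 4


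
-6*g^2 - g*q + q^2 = (-3*g + q)*(2*g + q)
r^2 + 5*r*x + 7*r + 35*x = (r + 7)*(r + 5*x)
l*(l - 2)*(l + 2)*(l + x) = l^4 + l^3*x - 4*l^2 - 4*l*x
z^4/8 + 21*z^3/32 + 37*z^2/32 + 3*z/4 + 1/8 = (z/4 + 1/2)*(z/2 + 1/2)*(z + 1/4)*(z + 2)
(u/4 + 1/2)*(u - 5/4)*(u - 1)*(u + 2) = u^4/4 + 7*u^3/16 - 15*u^2/16 - u + 5/4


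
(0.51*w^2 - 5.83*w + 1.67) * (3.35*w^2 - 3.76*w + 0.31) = 1.7085*w^4 - 21.4481*w^3 + 27.6734*w^2 - 8.0865*w + 0.5177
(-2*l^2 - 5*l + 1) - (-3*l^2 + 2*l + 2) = l^2 - 7*l - 1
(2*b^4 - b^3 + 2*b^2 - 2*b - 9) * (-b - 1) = -2*b^5 - b^4 - b^3 + 11*b + 9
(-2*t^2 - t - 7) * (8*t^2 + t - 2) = -16*t^4 - 10*t^3 - 53*t^2 - 5*t + 14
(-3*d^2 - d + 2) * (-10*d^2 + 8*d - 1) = 30*d^4 - 14*d^3 - 25*d^2 + 17*d - 2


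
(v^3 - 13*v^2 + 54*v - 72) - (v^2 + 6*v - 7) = v^3 - 14*v^2 + 48*v - 65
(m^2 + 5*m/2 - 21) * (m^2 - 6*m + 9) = m^4 - 7*m^3/2 - 27*m^2 + 297*m/2 - 189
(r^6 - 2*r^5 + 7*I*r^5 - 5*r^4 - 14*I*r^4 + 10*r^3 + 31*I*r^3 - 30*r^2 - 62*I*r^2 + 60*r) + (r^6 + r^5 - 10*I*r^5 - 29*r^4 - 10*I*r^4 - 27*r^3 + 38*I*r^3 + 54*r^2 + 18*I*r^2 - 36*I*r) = 2*r^6 - r^5 - 3*I*r^5 - 34*r^4 - 24*I*r^4 - 17*r^3 + 69*I*r^3 + 24*r^2 - 44*I*r^2 + 60*r - 36*I*r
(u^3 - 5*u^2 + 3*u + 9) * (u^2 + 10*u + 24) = u^5 + 5*u^4 - 23*u^3 - 81*u^2 + 162*u + 216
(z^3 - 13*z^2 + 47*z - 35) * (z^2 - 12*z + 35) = z^5 - 25*z^4 + 238*z^3 - 1054*z^2 + 2065*z - 1225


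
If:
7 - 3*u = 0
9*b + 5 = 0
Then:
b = -5/9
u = 7/3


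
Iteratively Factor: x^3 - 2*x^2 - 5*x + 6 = (x - 3)*(x^2 + x - 2) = (x - 3)*(x + 2)*(x - 1)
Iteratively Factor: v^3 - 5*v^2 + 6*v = (v)*(v^2 - 5*v + 6) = v*(v - 3)*(v - 2)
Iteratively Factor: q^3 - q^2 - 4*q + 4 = (q + 2)*(q^2 - 3*q + 2) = (q - 2)*(q + 2)*(q - 1)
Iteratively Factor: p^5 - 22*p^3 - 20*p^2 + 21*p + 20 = (p + 1)*(p^4 - p^3 - 21*p^2 + p + 20) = (p - 5)*(p + 1)*(p^3 + 4*p^2 - p - 4) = (p - 5)*(p + 1)*(p + 4)*(p^2 - 1) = (p - 5)*(p + 1)^2*(p + 4)*(p - 1)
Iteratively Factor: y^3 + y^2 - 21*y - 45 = (y + 3)*(y^2 - 2*y - 15) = (y - 5)*(y + 3)*(y + 3)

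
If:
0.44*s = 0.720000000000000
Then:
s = 1.64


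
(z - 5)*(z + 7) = z^2 + 2*z - 35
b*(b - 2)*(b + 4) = b^3 + 2*b^2 - 8*b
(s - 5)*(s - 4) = s^2 - 9*s + 20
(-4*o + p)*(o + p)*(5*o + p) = -20*o^3 - 19*o^2*p + 2*o*p^2 + p^3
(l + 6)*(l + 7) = l^2 + 13*l + 42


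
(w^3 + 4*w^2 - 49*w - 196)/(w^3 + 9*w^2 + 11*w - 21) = (w^2 - 3*w - 28)/(w^2 + 2*w - 3)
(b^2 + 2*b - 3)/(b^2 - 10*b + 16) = (b^2 + 2*b - 3)/(b^2 - 10*b + 16)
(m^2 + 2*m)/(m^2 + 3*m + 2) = m/(m + 1)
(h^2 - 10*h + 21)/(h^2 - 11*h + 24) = (h - 7)/(h - 8)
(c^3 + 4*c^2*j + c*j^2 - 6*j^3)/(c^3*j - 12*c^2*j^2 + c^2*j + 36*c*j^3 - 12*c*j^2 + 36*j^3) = (c^3 + 4*c^2*j + c*j^2 - 6*j^3)/(j*(c^3 - 12*c^2*j + c^2 + 36*c*j^2 - 12*c*j + 36*j^2))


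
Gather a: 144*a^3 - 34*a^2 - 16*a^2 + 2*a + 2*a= 144*a^3 - 50*a^2 + 4*a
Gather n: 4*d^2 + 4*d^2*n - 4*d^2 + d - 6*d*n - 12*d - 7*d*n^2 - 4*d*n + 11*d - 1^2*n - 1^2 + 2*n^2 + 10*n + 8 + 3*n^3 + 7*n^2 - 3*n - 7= 3*n^3 + n^2*(9 - 7*d) + n*(4*d^2 - 10*d + 6)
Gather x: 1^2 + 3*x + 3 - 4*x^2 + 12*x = -4*x^2 + 15*x + 4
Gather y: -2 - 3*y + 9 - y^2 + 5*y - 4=-y^2 + 2*y + 3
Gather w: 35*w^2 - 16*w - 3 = 35*w^2 - 16*w - 3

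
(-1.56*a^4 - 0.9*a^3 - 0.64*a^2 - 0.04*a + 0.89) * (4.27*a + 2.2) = -6.6612*a^5 - 7.275*a^4 - 4.7128*a^3 - 1.5788*a^2 + 3.7123*a + 1.958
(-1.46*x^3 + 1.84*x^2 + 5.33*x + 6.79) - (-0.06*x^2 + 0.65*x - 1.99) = -1.46*x^3 + 1.9*x^2 + 4.68*x + 8.78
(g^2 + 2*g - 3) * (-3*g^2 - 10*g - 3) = -3*g^4 - 16*g^3 - 14*g^2 + 24*g + 9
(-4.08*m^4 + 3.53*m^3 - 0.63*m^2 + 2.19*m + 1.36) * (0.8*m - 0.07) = -3.264*m^5 + 3.1096*m^4 - 0.7511*m^3 + 1.7961*m^2 + 0.9347*m - 0.0952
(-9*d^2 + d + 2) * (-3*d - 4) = 27*d^3 + 33*d^2 - 10*d - 8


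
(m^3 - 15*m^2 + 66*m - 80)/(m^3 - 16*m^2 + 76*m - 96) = (m - 5)/(m - 6)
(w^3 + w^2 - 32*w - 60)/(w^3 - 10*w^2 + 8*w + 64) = (w^2 - w - 30)/(w^2 - 12*w + 32)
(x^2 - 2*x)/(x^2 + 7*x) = (x - 2)/(x + 7)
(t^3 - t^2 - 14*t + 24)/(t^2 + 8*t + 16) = (t^2 - 5*t + 6)/(t + 4)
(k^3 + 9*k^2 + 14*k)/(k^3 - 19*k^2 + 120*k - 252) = k*(k^2 + 9*k + 14)/(k^3 - 19*k^2 + 120*k - 252)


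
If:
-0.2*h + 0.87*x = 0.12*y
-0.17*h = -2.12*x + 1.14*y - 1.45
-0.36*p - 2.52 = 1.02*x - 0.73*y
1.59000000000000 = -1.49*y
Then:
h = -7.42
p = -3.91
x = -1.85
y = -1.07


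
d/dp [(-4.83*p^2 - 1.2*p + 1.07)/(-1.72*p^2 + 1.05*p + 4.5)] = (-7.1355*p^2 - 39.7892*p - 6.5235)/(2.9584*p^4 - 3.612*p^3 - 14.3775*p^2 + 9.45*p + 20.25)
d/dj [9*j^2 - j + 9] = 18*j - 1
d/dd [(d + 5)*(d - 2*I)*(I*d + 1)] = 3*I*d^2 + d*(6 + 10*I) + 15 - 2*I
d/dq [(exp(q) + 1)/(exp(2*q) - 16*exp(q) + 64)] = (-exp(q) - 10)*exp(q)/(exp(3*q) - 24*exp(2*q) + 192*exp(q) - 512)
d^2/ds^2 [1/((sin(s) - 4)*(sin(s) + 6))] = (-4*sin(s)^4 - 6*sin(s)^3 - 94*sin(s)^2 - 36*sin(s) + 56)/((sin(s) - 4)^3*(sin(s) + 6)^3)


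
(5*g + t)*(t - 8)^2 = 5*g*t^2 - 80*g*t + 320*g + t^3 - 16*t^2 + 64*t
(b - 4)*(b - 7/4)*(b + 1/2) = b^3 - 21*b^2/4 + 33*b/8 + 7/2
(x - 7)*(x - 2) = x^2 - 9*x + 14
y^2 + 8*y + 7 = (y + 1)*(y + 7)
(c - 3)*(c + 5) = c^2 + 2*c - 15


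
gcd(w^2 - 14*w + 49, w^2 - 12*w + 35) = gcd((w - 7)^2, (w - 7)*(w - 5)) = w - 7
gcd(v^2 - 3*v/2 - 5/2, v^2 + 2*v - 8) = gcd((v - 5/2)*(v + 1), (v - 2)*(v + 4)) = 1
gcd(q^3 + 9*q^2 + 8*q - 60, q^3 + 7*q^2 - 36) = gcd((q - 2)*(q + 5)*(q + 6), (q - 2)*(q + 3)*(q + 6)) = q^2 + 4*q - 12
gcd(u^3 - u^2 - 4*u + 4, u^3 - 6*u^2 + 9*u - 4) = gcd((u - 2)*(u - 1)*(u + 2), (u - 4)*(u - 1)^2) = u - 1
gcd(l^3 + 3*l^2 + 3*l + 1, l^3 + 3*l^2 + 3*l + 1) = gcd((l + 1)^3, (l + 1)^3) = l^3 + 3*l^2 + 3*l + 1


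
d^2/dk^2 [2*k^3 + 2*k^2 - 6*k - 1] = 12*k + 4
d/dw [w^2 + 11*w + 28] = 2*w + 11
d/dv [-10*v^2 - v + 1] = -20*v - 1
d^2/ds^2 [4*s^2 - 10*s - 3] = 8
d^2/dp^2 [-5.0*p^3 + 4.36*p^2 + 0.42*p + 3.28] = 8.72 - 30.0*p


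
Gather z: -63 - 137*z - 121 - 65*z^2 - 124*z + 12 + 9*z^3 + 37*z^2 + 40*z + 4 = 9*z^3 - 28*z^2 - 221*z - 168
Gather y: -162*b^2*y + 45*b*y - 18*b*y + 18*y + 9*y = y*(-162*b^2 + 27*b + 27)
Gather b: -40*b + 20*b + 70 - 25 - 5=40 - 20*b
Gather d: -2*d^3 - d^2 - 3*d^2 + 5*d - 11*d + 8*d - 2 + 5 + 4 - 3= -2*d^3 - 4*d^2 + 2*d + 4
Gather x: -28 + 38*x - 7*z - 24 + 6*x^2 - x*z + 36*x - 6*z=6*x^2 + x*(74 - z) - 13*z - 52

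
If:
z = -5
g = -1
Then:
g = -1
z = -5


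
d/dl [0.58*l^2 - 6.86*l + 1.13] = 1.16*l - 6.86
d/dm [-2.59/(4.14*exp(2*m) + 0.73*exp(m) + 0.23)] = (21.4452*exp(m) + 1.8907)*exp(m)/(4.14*exp(2*m) + 0.73*exp(m) + 0.23)^2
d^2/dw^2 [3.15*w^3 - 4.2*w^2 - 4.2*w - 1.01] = 18.9*w - 8.4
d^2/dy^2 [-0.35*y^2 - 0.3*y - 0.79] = -0.700000000000000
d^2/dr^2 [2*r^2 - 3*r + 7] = 4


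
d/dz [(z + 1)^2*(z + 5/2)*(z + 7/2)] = 4*z^3 + 24*z^2 + 87*z/2 + 47/2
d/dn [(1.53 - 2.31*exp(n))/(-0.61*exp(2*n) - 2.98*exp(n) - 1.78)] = (-1.4091*exp(2*n) + 1.8666*exp(n) + 8.6712)*exp(n)/(0.3721*exp(4*n) + 3.6356*exp(3*n) + 11.052*exp(2*n) + 10.6088*exp(n) + 3.1684)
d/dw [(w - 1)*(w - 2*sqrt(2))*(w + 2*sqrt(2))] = 3*w^2 - 2*w - 8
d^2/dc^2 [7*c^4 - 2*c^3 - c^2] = 84*c^2 - 12*c - 2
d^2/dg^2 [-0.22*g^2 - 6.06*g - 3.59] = -0.440000000000000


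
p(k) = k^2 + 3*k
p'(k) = 2*k + 3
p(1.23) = 5.20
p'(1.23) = 5.46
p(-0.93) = -1.93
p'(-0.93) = 1.14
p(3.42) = 21.96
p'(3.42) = 9.84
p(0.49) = 1.71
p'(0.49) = 3.98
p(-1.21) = -2.17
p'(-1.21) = 0.58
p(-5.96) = 17.64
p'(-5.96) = -8.92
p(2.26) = 11.89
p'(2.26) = 7.52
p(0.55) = 1.95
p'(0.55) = 4.10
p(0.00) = 0.00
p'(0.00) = 3.00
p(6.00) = 54.00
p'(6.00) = 15.00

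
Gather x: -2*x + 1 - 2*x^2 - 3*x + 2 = -2*x^2 - 5*x + 3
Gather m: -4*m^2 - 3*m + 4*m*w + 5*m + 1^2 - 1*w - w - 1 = -4*m^2 + m*(4*w + 2) - 2*w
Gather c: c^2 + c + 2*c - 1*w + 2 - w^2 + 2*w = c^2 + 3*c - w^2 + w + 2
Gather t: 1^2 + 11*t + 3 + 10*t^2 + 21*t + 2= 10*t^2 + 32*t + 6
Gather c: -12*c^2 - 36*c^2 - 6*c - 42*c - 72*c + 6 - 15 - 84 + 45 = -48*c^2 - 120*c - 48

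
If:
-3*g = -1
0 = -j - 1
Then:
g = 1/3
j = -1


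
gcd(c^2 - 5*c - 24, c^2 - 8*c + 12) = 1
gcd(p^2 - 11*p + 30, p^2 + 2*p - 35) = p - 5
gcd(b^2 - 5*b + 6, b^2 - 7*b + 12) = b - 3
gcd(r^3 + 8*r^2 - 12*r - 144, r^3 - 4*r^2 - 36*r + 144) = r^2 + 2*r - 24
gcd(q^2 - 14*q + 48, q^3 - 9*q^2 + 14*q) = 1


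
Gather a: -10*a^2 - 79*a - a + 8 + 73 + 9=-10*a^2 - 80*a + 90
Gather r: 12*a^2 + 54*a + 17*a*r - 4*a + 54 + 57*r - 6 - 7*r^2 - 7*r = 12*a^2 + 50*a - 7*r^2 + r*(17*a + 50) + 48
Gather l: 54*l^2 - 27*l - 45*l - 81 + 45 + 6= 54*l^2 - 72*l - 30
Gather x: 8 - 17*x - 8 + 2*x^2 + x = 2*x^2 - 16*x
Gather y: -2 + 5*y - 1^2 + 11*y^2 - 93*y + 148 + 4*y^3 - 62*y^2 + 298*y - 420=4*y^3 - 51*y^2 + 210*y - 275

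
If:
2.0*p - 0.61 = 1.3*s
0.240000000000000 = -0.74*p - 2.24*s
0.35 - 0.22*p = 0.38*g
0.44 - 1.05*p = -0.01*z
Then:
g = 0.81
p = 0.19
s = -0.17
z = -23.66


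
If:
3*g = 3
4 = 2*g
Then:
No Solution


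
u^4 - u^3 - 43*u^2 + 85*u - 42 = (u - 6)*(u - 1)^2*(u + 7)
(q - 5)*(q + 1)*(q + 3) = q^3 - q^2 - 17*q - 15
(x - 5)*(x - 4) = x^2 - 9*x + 20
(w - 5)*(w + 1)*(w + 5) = w^3 + w^2 - 25*w - 25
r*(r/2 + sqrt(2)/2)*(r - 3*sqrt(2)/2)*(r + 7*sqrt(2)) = r^4/2 + 13*sqrt(2)*r^3/4 - 5*r^2 - 21*sqrt(2)*r/2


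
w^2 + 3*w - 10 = (w - 2)*(w + 5)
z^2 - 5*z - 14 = (z - 7)*(z + 2)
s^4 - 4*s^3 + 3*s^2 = s^2*(s - 3)*(s - 1)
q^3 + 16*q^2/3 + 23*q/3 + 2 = (q + 1/3)*(q + 2)*(q + 3)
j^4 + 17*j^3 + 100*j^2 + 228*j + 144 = (j + 1)*(j + 4)*(j + 6)^2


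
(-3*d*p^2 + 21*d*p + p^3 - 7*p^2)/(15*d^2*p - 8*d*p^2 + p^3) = (p - 7)/(-5*d + p)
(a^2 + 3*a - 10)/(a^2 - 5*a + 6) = (a + 5)/(a - 3)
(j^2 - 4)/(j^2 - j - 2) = (j + 2)/(j + 1)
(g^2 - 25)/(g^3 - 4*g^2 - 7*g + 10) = (g + 5)/(g^2 + g - 2)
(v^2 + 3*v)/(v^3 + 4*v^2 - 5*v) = (v + 3)/(v^2 + 4*v - 5)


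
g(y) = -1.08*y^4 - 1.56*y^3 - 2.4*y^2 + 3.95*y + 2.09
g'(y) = -4.32*y^3 - 4.68*y^2 - 4.8*y + 3.95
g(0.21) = 2.80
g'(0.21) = 2.70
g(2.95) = -128.98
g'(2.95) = -161.84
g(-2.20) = -26.90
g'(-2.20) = 37.86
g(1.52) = -8.69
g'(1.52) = -29.33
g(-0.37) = 0.36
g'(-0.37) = 5.30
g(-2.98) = -74.88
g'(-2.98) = 91.02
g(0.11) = 2.49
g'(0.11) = 3.36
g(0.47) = 3.20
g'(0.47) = 0.21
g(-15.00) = -50007.16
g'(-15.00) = 13602.95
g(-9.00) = -6176.50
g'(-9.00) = 2817.35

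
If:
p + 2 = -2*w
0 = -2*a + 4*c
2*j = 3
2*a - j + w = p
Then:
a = -3*w/2 - 1/4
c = -3*w/4 - 1/8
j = 3/2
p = -2*w - 2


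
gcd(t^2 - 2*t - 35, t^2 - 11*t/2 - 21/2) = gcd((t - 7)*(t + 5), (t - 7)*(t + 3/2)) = t - 7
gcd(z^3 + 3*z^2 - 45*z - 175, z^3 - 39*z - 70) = z^2 - 2*z - 35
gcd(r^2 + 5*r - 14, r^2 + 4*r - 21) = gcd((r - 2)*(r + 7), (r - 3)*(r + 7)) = r + 7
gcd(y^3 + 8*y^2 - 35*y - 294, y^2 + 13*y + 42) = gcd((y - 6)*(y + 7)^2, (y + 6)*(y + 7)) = y + 7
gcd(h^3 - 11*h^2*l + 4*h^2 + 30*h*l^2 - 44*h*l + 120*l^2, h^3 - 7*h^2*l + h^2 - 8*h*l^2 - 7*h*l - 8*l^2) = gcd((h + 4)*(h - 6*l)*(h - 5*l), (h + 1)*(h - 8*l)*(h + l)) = 1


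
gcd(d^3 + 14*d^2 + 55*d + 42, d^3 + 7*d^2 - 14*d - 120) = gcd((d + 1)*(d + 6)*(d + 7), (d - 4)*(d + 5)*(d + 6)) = d + 6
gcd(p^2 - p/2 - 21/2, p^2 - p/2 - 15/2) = 1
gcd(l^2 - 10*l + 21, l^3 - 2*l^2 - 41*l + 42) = l - 7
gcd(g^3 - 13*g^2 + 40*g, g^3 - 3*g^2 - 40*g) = g^2 - 8*g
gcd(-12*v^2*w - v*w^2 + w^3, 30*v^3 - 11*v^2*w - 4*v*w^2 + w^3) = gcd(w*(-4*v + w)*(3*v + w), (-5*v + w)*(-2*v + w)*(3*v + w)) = 3*v + w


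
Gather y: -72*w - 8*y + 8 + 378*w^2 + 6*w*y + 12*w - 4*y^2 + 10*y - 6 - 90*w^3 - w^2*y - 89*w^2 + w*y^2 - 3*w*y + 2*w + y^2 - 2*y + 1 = -90*w^3 + 289*w^2 - 58*w + y^2*(w - 3) + y*(-w^2 + 3*w) + 3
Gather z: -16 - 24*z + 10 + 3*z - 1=-21*z - 7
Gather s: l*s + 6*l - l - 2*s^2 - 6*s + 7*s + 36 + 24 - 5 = 5*l - 2*s^2 + s*(l + 1) + 55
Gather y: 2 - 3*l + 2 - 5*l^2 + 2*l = -5*l^2 - l + 4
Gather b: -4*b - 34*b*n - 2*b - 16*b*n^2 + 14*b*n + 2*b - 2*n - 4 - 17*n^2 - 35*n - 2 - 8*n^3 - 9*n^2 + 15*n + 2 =b*(-16*n^2 - 20*n - 4) - 8*n^3 - 26*n^2 - 22*n - 4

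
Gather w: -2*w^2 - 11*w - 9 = -2*w^2 - 11*w - 9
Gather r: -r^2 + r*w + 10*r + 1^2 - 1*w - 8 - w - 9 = -r^2 + r*(w + 10) - 2*w - 16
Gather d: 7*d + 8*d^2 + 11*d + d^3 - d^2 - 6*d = d^3 + 7*d^2 + 12*d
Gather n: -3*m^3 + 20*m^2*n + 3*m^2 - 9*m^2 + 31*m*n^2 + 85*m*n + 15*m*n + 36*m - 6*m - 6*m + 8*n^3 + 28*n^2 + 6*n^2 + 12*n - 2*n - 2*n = -3*m^3 - 6*m^2 + 24*m + 8*n^3 + n^2*(31*m + 34) + n*(20*m^2 + 100*m + 8)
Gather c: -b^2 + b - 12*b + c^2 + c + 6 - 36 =-b^2 - 11*b + c^2 + c - 30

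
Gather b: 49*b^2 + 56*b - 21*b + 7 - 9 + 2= 49*b^2 + 35*b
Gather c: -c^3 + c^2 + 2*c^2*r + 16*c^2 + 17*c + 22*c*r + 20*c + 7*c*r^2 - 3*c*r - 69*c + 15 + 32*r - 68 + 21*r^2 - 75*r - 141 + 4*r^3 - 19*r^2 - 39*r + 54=-c^3 + c^2*(2*r + 17) + c*(7*r^2 + 19*r - 32) + 4*r^3 + 2*r^2 - 82*r - 140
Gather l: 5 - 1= 4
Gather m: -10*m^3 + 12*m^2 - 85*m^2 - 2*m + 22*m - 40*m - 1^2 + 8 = -10*m^3 - 73*m^2 - 20*m + 7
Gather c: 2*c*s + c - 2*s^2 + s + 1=c*(2*s + 1) - 2*s^2 + s + 1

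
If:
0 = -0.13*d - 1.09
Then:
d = -8.38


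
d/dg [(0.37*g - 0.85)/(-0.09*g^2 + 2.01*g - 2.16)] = (0.0333*g^2 - 0.153*g + 0.9093)/(0.0081*g^4 - 0.3618*g^3 + 4.4289*g^2 - 8.6832*g + 4.6656)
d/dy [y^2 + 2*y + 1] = 2*y + 2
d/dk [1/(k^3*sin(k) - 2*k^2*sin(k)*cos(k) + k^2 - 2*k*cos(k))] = (-k^3*cos(k) - 3*k^2*sin(k) + 2*k^2*cos(2*k) - 2*k*sin(k) + 2*k*sin(2*k) - 2*k + 2*cos(k))/(k^2*(k - 2*cos(k))^2*(k*sin(k) + 1)^2)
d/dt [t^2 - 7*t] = 2*t - 7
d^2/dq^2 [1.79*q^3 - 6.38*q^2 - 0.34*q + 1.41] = 10.74*q - 12.76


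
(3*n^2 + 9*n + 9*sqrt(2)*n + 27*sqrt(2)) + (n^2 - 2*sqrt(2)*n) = 4*n^2 + 9*n + 7*sqrt(2)*n + 27*sqrt(2)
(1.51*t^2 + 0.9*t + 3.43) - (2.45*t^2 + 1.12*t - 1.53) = -0.94*t^2 - 0.22*t + 4.96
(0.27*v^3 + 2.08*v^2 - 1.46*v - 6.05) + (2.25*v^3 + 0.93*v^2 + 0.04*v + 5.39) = 2.52*v^3 + 3.01*v^2 - 1.42*v - 0.66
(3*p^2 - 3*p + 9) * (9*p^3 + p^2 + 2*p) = 27*p^5 - 24*p^4 + 84*p^3 + 3*p^2 + 18*p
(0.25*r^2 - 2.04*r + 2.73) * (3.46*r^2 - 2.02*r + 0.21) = 0.865*r^4 - 7.5634*r^3 + 13.6191*r^2 - 5.943*r + 0.5733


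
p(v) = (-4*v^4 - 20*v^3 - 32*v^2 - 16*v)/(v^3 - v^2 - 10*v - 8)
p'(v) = (-3*v^2 + 2*v + 10)*(-4*v^4 - 20*v^3 - 32*v^2 - 16*v)/(v^3 - v^2 - 10*v - 8)^2 + (-16*v^3 - 60*v^2 - 64*v - 16)/(v^3 - v^2 - 10*v - 8) = 4*(-v^2 + 8*v + 8)/(v^2 - 8*v + 16)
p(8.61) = -79.26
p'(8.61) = 0.52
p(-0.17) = -0.30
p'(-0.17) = 1.52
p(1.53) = 8.75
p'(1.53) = 11.74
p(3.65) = 235.69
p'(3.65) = 779.67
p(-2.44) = 0.67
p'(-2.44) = -1.69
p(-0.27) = -0.44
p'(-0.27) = 1.27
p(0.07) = 0.15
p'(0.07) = 2.22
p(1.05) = 4.34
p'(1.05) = 7.03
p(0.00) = 0.00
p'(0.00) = 2.00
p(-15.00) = 41.05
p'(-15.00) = -3.73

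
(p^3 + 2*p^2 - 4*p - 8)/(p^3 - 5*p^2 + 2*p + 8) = (p^2 + 4*p + 4)/(p^2 - 3*p - 4)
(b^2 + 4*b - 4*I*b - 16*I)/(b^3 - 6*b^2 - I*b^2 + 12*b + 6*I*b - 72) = (b + 4)/(b^2 + 3*b*(-2 + I) - 18*I)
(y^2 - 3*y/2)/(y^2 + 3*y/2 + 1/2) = y*(2*y - 3)/(2*y^2 + 3*y + 1)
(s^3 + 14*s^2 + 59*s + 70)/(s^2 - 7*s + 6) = (s^3 + 14*s^2 + 59*s + 70)/(s^2 - 7*s + 6)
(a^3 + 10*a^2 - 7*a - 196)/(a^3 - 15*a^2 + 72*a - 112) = (a^2 + 14*a + 49)/(a^2 - 11*a + 28)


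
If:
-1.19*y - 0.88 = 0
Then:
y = -0.74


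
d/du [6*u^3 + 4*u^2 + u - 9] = 18*u^2 + 8*u + 1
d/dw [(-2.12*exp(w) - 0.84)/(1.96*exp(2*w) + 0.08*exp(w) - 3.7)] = (4.1552*exp(2*w) + 3.2928*exp(w) + 7.9112)*exp(w)/(3.8416*exp(4*w) + 0.3136*exp(3*w) - 14.4976*exp(2*w) - 0.592*exp(w) + 13.69)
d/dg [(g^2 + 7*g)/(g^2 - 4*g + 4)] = (-11*g - 14)/(g^3 - 6*g^2 + 12*g - 8)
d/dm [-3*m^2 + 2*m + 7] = 2 - 6*m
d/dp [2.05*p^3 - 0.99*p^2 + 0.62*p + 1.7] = 6.15*p^2 - 1.98*p + 0.62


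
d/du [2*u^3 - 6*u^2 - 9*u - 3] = 6*u^2 - 12*u - 9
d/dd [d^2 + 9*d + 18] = 2*d + 9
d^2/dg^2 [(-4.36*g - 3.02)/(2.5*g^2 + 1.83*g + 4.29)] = (-(4.36*g + 3.02)*(5.0*g + 1.83)*(10.0*g + 3.66) + (65.4*g + 31.0576)*(2.5*g^2 + 1.83*g + 4.29))/(2.5*g^2 + 1.83*g + 4.29)^3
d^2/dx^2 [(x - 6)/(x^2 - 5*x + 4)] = 2*((11 - 3*x)*(x^2 - 5*x + 4) + (x - 6)*(2*x - 5)^2)/(x^2 - 5*x + 4)^3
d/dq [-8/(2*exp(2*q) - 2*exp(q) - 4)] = (8*exp(q) - 4)*exp(q)/(-exp(2*q) + exp(q) + 2)^2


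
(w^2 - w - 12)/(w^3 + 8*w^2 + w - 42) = (w - 4)/(w^2 + 5*w - 14)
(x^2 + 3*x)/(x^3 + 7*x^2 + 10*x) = (x + 3)/(x^2 + 7*x + 10)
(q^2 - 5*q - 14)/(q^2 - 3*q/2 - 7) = 2*(q - 7)/(2*q - 7)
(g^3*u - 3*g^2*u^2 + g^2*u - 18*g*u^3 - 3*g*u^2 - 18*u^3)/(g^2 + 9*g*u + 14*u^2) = u*(g^3 - 3*g^2*u + g^2 - 18*g*u^2 - 3*g*u - 18*u^2)/(g^2 + 9*g*u + 14*u^2)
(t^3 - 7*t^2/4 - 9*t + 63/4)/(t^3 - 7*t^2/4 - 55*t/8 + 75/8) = 2*(4*t^2 + 5*t - 21)/(8*t^2 + 10*t - 25)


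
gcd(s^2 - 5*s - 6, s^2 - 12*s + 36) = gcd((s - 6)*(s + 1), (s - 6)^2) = s - 6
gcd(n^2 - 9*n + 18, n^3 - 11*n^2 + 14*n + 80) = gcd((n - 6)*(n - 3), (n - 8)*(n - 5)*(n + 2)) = 1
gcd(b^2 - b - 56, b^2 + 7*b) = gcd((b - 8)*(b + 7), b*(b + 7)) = b + 7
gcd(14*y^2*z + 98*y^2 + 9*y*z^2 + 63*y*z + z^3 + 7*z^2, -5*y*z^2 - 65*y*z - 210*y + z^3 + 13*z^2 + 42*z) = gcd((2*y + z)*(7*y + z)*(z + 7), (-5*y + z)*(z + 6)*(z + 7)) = z + 7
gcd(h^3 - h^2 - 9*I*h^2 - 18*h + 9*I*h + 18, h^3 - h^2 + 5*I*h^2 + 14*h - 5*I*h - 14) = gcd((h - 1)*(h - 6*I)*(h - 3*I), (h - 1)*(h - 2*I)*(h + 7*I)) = h - 1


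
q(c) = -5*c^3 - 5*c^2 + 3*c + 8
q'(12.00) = -2277.00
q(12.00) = -9316.00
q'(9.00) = -1302.00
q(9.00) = -4015.00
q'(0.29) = -1.16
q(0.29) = 8.33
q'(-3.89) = -185.08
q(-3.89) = 214.99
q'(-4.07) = -204.77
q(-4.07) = 250.06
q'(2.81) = -143.54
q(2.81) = -133.99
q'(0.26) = -0.61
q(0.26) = 8.35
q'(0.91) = -18.52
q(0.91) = 2.82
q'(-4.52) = -258.26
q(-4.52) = 354.02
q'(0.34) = -2.13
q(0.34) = 8.25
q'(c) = -15*c^2 - 10*c + 3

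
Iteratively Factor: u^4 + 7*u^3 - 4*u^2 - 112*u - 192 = (u + 4)*(u^3 + 3*u^2 - 16*u - 48) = (u + 3)*(u + 4)*(u^2 - 16) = (u + 3)*(u + 4)^2*(u - 4)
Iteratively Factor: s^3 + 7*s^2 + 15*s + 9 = (s + 1)*(s^2 + 6*s + 9) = (s + 1)*(s + 3)*(s + 3)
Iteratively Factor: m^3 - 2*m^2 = (m - 2)*(m^2) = m*(m - 2)*(m)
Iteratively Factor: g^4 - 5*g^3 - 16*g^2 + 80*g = (g)*(g^3 - 5*g^2 - 16*g + 80) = g*(g - 4)*(g^2 - g - 20) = g*(g - 5)*(g - 4)*(g + 4)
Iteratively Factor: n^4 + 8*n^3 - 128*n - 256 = (n + 4)*(n^3 + 4*n^2 - 16*n - 64) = (n + 4)^2*(n^2 - 16) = (n - 4)*(n + 4)^2*(n + 4)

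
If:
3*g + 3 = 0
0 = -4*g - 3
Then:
No Solution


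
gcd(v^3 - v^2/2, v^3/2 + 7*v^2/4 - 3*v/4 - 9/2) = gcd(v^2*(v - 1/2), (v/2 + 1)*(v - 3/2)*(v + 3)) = 1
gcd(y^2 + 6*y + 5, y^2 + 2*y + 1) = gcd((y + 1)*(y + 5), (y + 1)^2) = y + 1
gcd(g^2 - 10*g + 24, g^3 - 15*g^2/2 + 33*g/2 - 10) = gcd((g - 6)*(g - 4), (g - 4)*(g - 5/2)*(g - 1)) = g - 4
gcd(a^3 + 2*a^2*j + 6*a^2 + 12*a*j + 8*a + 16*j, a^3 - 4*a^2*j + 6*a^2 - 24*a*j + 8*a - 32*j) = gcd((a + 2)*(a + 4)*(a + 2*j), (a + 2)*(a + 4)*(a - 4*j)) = a^2 + 6*a + 8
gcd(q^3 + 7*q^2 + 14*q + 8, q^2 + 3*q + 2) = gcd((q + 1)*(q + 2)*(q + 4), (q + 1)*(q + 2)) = q^2 + 3*q + 2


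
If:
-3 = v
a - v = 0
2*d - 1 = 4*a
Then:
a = -3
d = -11/2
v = -3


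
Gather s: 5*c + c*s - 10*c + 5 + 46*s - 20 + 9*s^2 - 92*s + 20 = -5*c + 9*s^2 + s*(c - 46) + 5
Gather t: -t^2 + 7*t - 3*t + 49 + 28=-t^2 + 4*t + 77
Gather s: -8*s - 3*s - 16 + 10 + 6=-11*s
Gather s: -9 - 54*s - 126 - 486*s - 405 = -540*s - 540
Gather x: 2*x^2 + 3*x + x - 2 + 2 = 2*x^2 + 4*x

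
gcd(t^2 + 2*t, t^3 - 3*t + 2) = t + 2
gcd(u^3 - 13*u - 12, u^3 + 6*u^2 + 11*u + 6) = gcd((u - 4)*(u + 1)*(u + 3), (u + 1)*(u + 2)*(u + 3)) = u^2 + 4*u + 3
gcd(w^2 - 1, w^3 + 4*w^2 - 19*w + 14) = w - 1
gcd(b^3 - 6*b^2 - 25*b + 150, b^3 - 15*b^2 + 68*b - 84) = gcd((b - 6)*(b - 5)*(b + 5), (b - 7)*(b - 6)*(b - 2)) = b - 6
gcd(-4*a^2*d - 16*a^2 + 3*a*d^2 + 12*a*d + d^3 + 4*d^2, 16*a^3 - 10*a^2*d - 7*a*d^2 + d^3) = a - d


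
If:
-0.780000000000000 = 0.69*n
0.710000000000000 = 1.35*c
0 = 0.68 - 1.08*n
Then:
No Solution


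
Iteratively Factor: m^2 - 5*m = (m)*(m - 5)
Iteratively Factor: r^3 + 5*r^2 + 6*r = (r + 3)*(r^2 + 2*r) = r*(r + 3)*(r + 2)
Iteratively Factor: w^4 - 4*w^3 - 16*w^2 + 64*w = (w - 4)*(w^3 - 16*w) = (w - 4)^2*(w^2 + 4*w) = w*(w - 4)^2*(w + 4)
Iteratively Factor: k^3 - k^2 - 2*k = (k - 2)*(k^2 + k) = k*(k - 2)*(k + 1)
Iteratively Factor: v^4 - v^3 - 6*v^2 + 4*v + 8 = (v - 2)*(v^3 + v^2 - 4*v - 4) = (v - 2)^2*(v^2 + 3*v + 2) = (v - 2)^2*(v + 2)*(v + 1)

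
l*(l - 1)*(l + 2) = l^3 + l^2 - 2*l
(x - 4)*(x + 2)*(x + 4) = x^3 + 2*x^2 - 16*x - 32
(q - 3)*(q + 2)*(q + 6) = q^3 + 5*q^2 - 12*q - 36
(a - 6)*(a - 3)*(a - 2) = a^3 - 11*a^2 + 36*a - 36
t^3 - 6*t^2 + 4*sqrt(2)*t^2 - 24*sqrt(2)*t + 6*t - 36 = (t - 6)*(t + sqrt(2))*(t + 3*sqrt(2))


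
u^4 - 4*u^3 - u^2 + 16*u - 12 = (u - 3)*(u - 2)*(u - 1)*(u + 2)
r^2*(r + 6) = r^3 + 6*r^2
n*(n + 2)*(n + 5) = n^3 + 7*n^2 + 10*n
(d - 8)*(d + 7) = d^2 - d - 56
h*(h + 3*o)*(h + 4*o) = h^3 + 7*h^2*o + 12*h*o^2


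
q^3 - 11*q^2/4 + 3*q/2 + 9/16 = (q - 3/2)^2*(q + 1/4)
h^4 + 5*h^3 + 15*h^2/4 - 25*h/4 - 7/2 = (h - 1)*(h + 1/2)*(h + 2)*(h + 7/2)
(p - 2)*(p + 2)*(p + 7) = p^3 + 7*p^2 - 4*p - 28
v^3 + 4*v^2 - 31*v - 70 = (v - 5)*(v + 2)*(v + 7)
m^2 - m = m*(m - 1)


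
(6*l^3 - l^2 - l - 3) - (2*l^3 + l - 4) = 4*l^3 - l^2 - 2*l + 1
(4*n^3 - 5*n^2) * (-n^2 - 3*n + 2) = -4*n^5 - 7*n^4 + 23*n^3 - 10*n^2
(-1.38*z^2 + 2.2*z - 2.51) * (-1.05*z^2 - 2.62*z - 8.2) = 1.449*z^4 + 1.3056*z^3 + 8.1875*z^2 - 11.4638*z + 20.582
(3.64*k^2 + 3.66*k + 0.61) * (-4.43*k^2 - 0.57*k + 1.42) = -16.1252*k^4 - 18.2886*k^3 + 0.380300000000001*k^2 + 4.8495*k + 0.8662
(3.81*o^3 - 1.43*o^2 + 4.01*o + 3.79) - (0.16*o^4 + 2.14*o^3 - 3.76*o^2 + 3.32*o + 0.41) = -0.16*o^4 + 1.67*o^3 + 2.33*o^2 + 0.69*o + 3.38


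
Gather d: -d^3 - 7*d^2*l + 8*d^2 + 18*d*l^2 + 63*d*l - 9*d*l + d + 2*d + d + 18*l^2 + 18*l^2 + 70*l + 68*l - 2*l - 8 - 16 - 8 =-d^3 + d^2*(8 - 7*l) + d*(18*l^2 + 54*l + 4) + 36*l^2 + 136*l - 32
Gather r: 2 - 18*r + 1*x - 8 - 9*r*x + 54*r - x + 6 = r*(36 - 9*x)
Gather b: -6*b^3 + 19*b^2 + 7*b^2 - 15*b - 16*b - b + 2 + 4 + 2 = -6*b^3 + 26*b^2 - 32*b + 8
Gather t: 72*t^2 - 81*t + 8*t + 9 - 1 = 72*t^2 - 73*t + 8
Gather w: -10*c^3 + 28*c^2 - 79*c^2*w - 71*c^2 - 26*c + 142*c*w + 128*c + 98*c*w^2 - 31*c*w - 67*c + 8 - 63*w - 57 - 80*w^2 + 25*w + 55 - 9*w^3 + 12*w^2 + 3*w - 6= -10*c^3 - 43*c^2 + 35*c - 9*w^3 + w^2*(98*c - 68) + w*(-79*c^2 + 111*c - 35)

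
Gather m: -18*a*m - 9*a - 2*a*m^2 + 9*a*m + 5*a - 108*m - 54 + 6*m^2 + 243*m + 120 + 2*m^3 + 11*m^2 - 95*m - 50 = -4*a + 2*m^3 + m^2*(17 - 2*a) + m*(40 - 9*a) + 16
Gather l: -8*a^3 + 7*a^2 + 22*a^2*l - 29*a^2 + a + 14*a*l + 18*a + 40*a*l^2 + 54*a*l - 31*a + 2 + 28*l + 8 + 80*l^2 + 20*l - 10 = -8*a^3 - 22*a^2 - 12*a + l^2*(40*a + 80) + l*(22*a^2 + 68*a + 48)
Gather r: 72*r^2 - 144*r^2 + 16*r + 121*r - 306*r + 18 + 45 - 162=-72*r^2 - 169*r - 99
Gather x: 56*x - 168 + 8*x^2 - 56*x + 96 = 8*x^2 - 72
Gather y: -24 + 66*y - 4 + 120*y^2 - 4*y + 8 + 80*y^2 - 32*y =200*y^2 + 30*y - 20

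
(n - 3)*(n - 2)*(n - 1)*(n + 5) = n^4 - n^3 - 19*n^2 + 49*n - 30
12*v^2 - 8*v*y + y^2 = (-6*v + y)*(-2*v + y)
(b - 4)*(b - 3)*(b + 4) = b^3 - 3*b^2 - 16*b + 48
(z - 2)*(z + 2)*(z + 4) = z^3 + 4*z^2 - 4*z - 16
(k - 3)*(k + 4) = k^2 + k - 12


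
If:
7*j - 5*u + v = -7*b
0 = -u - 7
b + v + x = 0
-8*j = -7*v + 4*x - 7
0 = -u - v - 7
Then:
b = -47/12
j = -13/12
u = -7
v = 0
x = 47/12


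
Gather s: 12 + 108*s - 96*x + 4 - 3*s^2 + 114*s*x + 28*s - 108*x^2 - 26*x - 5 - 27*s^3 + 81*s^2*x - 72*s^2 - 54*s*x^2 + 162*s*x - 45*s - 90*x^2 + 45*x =-27*s^3 + s^2*(81*x - 75) + s*(-54*x^2 + 276*x + 91) - 198*x^2 - 77*x + 11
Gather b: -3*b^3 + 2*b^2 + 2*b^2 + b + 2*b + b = -3*b^3 + 4*b^2 + 4*b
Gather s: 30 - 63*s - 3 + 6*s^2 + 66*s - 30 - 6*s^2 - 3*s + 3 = 0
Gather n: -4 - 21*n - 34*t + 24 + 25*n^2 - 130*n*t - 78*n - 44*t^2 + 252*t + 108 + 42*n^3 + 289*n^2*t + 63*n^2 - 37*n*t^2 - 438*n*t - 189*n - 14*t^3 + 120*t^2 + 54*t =42*n^3 + n^2*(289*t + 88) + n*(-37*t^2 - 568*t - 288) - 14*t^3 + 76*t^2 + 272*t + 128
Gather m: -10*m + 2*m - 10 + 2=-8*m - 8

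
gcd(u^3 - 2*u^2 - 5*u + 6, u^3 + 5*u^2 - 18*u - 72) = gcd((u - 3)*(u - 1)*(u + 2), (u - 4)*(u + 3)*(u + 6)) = 1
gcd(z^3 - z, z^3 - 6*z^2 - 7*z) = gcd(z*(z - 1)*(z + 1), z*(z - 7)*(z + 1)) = z^2 + z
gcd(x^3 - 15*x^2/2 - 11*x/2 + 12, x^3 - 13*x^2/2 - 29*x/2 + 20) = x^2 - 9*x + 8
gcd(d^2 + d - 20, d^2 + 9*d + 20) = d + 5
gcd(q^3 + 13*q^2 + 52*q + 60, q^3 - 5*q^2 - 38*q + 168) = q + 6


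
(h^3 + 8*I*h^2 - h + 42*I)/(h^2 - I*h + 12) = (h^2 + 5*I*h + 14)/(h - 4*I)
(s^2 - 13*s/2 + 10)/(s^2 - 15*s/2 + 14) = (2*s - 5)/(2*s - 7)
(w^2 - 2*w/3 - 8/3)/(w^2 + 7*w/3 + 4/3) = (w - 2)/(w + 1)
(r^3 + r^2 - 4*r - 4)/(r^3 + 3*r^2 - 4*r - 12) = (r + 1)/(r + 3)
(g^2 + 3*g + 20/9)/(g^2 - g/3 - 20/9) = (3*g + 5)/(3*g - 5)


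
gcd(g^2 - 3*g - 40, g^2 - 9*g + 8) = g - 8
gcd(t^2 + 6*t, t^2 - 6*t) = t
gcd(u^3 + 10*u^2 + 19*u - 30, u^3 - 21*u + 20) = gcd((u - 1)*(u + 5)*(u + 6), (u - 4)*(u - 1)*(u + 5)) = u^2 + 4*u - 5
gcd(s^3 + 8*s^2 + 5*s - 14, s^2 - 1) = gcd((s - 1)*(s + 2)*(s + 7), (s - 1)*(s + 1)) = s - 1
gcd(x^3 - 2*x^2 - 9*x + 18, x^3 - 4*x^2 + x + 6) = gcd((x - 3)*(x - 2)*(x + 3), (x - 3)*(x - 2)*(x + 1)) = x^2 - 5*x + 6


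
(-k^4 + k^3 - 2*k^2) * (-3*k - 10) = 3*k^5 + 7*k^4 - 4*k^3 + 20*k^2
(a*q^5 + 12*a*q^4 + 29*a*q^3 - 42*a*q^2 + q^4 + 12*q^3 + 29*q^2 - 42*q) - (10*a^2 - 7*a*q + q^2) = -10*a^2 + a*q^5 + 12*a*q^4 + 29*a*q^3 - 42*a*q^2 + 7*a*q + q^4 + 12*q^3 + 28*q^2 - 42*q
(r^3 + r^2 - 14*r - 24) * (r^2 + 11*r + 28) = r^5 + 12*r^4 + 25*r^3 - 150*r^2 - 656*r - 672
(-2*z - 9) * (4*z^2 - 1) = -8*z^3 - 36*z^2 + 2*z + 9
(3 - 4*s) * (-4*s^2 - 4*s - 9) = 16*s^3 + 4*s^2 + 24*s - 27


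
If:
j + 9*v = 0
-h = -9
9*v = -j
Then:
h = 9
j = -9*v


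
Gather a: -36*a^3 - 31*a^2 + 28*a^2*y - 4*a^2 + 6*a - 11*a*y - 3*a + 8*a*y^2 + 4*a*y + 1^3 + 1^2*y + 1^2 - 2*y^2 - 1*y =-36*a^3 + a^2*(28*y - 35) + a*(8*y^2 - 7*y + 3) - 2*y^2 + 2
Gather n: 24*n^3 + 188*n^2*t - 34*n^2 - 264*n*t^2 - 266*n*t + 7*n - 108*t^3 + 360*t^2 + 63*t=24*n^3 + n^2*(188*t - 34) + n*(-264*t^2 - 266*t + 7) - 108*t^3 + 360*t^2 + 63*t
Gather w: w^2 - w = w^2 - w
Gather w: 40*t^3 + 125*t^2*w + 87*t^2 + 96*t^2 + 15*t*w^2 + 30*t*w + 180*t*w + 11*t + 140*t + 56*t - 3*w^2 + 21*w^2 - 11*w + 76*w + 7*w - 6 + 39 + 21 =40*t^3 + 183*t^2 + 207*t + w^2*(15*t + 18) + w*(125*t^2 + 210*t + 72) + 54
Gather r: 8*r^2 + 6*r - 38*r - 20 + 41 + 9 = 8*r^2 - 32*r + 30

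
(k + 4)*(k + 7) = k^2 + 11*k + 28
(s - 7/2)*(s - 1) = s^2 - 9*s/2 + 7/2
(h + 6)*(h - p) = h^2 - h*p + 6*h - 6*p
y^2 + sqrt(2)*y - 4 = (y - sqrt(2))*(y + 2*sqrt(2))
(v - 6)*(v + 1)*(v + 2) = v^3 - 3*v^2 - 16*v - 12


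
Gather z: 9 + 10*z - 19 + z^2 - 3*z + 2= z^2 + 7*z - 8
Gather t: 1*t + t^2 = t^2 + t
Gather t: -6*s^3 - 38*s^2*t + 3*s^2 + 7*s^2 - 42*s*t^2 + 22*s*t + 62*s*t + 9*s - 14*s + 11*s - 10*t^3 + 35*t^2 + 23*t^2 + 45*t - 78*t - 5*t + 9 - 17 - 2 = -6*s^3 + 10*s^2 + 6*s - 10*t^3 + t^2*(58 - 42*s) + t*(-38*s^2 + 84*s - 38) - 10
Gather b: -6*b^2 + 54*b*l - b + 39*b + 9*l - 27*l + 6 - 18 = -6*b^2 + b*(54*l + 38) - 18*l - 12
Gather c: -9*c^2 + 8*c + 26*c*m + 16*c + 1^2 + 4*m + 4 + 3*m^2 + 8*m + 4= -9*c^2 + c*(26*m + 24) + 3*m^2 + 12*m + 9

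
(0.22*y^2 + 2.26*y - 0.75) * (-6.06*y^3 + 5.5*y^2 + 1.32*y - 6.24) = -1.3332*y^5 - 12.4856*y^4 + 17.2654*y^3 - 2.5146*y^2 - 15.0924*y + 4.68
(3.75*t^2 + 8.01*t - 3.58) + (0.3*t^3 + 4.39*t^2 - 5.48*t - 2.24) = 0.3*t^3 + 8.14*t^2 + 2.53*t - 5.82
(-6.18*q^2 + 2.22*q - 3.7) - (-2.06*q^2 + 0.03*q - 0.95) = -4.12*q^2 + 2.19*q - 2.75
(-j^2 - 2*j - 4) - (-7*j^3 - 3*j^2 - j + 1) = 7*j^3 + 2*j^2 - j - 5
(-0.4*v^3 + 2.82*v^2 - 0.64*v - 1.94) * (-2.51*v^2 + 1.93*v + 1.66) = 1.004*v^5 - 7.8502*v^4 + 6.385*v^3 + 8.3154*v^2 - 4.8066*v - 3.2204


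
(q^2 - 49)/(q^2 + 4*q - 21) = (q - 7)/(q - 3)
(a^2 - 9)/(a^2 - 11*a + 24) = (a + 3)/(a - 8)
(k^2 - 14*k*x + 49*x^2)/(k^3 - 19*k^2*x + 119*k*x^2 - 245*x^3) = 1/(k - 5*x)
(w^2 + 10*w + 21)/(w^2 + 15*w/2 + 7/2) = 2*(w + 3)/(2*w + 1)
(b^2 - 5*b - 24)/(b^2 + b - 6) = (b - 8)/(b - 2)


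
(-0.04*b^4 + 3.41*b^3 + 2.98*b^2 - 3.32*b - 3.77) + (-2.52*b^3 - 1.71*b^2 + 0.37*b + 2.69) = -0.04*b^4 + 0.89*b^3 + 1.27*b^2 - 2.95*b - 1.08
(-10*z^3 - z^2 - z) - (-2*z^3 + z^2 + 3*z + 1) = -8*z^3 - 2*z^2 - 4*z - 1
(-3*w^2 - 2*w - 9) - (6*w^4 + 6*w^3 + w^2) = -6*w^4 - 6*w^3 - 4*w^2 - 2*w - 9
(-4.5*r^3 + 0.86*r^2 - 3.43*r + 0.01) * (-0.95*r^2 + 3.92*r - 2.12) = 4.275*r^5 - 18.457*r^4 + 16.1697*r^3 - 15.2783*r^2 + 7.3108*r - 0.0212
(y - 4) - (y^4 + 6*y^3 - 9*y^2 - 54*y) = -y^4 - 6*y^3 + 9*y^2 + 55*y - 4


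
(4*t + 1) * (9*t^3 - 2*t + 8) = 36*t^4 + 9*t^3 - 8*t^2 + 30*t + 8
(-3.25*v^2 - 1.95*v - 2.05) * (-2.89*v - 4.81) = 9.3925*v^3 + 21.268*v^2 + 15.304*v + 9.8605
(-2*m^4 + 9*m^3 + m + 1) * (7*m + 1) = -14*m^5 + 61*m^4 + 9*m^3 + 7*m^2 + 8*m + 1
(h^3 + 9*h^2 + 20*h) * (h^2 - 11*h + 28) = h^5 - 2*h^4 - 51*h^3 + 32*h^2 + 560*h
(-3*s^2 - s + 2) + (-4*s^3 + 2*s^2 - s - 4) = -4*s^3 - s^2 - 2*s - 2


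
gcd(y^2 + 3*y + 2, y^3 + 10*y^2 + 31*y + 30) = y + 2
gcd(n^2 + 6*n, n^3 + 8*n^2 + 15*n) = n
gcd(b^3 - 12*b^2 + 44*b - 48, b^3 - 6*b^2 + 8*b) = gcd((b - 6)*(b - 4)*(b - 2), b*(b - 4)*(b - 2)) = b^2 - 6*b + 8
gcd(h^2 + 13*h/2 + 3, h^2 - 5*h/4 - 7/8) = h + 1/2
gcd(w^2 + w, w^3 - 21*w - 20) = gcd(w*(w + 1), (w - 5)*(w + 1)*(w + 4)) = w + 1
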